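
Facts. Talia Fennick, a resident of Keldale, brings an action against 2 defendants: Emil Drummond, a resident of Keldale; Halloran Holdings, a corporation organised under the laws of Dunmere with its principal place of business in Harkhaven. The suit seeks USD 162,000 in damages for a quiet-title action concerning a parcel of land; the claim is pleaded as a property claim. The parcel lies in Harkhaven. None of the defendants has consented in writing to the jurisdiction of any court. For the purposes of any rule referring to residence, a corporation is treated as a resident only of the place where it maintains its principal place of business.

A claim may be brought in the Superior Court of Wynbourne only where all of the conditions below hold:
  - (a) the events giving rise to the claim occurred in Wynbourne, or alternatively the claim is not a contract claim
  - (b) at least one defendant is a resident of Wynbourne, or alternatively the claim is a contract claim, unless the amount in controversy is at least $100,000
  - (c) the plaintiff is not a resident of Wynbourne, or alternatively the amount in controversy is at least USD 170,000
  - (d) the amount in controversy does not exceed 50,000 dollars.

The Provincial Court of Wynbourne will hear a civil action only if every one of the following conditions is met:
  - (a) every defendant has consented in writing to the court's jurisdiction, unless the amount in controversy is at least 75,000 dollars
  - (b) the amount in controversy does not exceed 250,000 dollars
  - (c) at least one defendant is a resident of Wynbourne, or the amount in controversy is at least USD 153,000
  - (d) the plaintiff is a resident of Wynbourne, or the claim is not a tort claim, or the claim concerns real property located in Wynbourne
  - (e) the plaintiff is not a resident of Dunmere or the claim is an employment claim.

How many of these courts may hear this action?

1

The Superior Court of Wynbourne:
  (a) The claim is a property claim, not a contract claim, so this disjunct is met. Met.
  (b) No defendant resides in Wynbourne (they reside in Keldale, Harkhaven); the claim is a property claim, not a contract claim — every alternative fails. The proviso rescues it, though: the amount in controversy is 162,000 dollars, which meets the $100,000 floor. Satisfied.
  (c) The plaintiff resides in Keldale, which is not Wynbourne, so this disjunct is met. Condition met.
  (d) The amount in controversy is USD 162,000, above the USD 50,000 ceiling. Fails.
  → No jurisdiction.
The Provincial Court of Wynbourne:
  (a) No such written consent has been filed. But the amount in controversy is 162,000 dollars, which meets the $75,000 floor, and the 'unless' clause therefore excuses the requirement. Satisfied.
  (b) The amount in controversy is 162,000 dollars, within the 250,000 dollars ceiling. Satisfied.
  (c) The amount in controversy is USD 162,000, which meets the USD 153,000 floor — that alternative is enough. Condition met.
  (d) The claim is a property claim, not a tort claim, so this disjunct is met. Met.
  (e) The plaintiff resides in Keldale, which is not Dunmere, so one alternative holds. Condition met.
  → Every requirement is satisfied — jurisdiction.
Courts with jurisdiction: the Provincial Court of Wynbourne — 1 in total.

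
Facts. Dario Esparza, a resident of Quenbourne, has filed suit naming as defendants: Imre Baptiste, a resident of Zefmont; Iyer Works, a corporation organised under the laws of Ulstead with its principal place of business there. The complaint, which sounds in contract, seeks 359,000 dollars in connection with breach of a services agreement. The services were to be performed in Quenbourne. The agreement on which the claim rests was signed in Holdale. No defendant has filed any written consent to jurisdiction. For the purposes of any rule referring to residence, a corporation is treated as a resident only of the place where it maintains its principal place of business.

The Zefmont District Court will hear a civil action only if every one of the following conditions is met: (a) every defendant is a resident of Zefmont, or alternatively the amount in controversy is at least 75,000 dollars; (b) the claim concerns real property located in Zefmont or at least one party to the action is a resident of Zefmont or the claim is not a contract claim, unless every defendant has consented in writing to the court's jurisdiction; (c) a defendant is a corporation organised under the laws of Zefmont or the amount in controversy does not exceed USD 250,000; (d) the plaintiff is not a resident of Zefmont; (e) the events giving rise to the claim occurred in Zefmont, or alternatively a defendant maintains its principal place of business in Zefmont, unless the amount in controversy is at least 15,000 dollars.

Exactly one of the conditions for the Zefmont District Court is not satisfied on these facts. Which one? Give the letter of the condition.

(c)

The Zefmont District Court:
  (a) The amount in controversy is 359,000 dollars, which meets the $75,000 floor, so this disjunct is met. Condition met.
  (b) Imre Baptiste resides in Zefmont, which satisfies one of the alternatives. Condition met.
  (c) The corporate defendant(s) are organised in Ulstead, not Zefmont; the amount in controversy is USD 359,000, above the $250,000 ceiling — none of the alternatives is met. Fails.
  (d) The plaintiff resides in Quenbourne, which is not Zefmont. Condition met.
  (e) The operative events occurred in Quenbourne, not Zefmont; the corporate defendant(s) have their principal place of business in Ulstead, not Zefmont — none of the alternatives is met. But the amount in controversy is 359,000 dollars, which meets the 15,000 dollars floor, and the 'unless' clause therefore excuses the requirement. Met.
Only condition (c) fails.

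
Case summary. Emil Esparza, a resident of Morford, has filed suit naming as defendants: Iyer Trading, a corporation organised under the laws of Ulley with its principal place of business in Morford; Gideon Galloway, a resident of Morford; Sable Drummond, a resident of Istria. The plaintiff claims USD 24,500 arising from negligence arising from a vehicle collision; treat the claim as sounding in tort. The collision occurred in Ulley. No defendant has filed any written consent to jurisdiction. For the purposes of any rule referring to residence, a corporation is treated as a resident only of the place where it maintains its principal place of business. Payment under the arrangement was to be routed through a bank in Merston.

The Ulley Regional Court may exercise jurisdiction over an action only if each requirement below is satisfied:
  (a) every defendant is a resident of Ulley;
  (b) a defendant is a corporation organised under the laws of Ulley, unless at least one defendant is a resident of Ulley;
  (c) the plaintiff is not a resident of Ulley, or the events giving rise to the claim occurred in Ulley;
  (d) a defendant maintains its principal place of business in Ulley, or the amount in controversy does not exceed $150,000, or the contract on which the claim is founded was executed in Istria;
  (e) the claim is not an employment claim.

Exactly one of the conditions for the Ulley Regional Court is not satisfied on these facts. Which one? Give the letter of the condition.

The Ulley Regional Court:
  (a) The defendants reside as follows — Iyer Trading in Morford, Gideon Galloway in Morford, Sable Drummond in Istria — not all in Ulley. Not satisfied.
  (b) Iyer Trading is organised under the laws of Ulley. Satisfied.
  (c) The plaintiff resides in Morford, which is not Ulley, so one alternative holds. Condition met.
  (d) The amount in controversy is $24,500, within the USD 150,000 ceiling, so this disjunct is met. Condition met.
  (e) The claim is a tort claim, not an employment claim. Met.
Only condition (a) fails.

(a)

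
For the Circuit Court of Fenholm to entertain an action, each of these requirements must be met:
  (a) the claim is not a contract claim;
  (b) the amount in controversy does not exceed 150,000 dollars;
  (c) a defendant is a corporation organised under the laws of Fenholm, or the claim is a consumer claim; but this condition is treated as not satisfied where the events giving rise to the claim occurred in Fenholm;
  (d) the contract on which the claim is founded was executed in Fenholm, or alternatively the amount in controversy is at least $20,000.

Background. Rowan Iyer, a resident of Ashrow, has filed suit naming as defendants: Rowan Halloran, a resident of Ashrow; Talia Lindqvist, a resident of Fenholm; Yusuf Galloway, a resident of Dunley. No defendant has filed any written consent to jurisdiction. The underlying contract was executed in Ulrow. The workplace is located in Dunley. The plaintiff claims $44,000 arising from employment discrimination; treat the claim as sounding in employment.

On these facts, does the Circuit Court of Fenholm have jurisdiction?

The Circuit Court of Fenholm:
  (a) The claim is an employment claim, not a contract claim. Condition met.
  (b) The amount in controversy is $44,000, within the $150,000 ceiling. Satisfied.
  (c) No defendant is a corporation; the claim is an employment claim, not a consumer claim — no alternative holds. Fails.
  (d) The amount in controversy is $44,000, which meets the USD 20,000 floor, so one alternative holds. Condition met.
  → The court lacks jurisdiction.

No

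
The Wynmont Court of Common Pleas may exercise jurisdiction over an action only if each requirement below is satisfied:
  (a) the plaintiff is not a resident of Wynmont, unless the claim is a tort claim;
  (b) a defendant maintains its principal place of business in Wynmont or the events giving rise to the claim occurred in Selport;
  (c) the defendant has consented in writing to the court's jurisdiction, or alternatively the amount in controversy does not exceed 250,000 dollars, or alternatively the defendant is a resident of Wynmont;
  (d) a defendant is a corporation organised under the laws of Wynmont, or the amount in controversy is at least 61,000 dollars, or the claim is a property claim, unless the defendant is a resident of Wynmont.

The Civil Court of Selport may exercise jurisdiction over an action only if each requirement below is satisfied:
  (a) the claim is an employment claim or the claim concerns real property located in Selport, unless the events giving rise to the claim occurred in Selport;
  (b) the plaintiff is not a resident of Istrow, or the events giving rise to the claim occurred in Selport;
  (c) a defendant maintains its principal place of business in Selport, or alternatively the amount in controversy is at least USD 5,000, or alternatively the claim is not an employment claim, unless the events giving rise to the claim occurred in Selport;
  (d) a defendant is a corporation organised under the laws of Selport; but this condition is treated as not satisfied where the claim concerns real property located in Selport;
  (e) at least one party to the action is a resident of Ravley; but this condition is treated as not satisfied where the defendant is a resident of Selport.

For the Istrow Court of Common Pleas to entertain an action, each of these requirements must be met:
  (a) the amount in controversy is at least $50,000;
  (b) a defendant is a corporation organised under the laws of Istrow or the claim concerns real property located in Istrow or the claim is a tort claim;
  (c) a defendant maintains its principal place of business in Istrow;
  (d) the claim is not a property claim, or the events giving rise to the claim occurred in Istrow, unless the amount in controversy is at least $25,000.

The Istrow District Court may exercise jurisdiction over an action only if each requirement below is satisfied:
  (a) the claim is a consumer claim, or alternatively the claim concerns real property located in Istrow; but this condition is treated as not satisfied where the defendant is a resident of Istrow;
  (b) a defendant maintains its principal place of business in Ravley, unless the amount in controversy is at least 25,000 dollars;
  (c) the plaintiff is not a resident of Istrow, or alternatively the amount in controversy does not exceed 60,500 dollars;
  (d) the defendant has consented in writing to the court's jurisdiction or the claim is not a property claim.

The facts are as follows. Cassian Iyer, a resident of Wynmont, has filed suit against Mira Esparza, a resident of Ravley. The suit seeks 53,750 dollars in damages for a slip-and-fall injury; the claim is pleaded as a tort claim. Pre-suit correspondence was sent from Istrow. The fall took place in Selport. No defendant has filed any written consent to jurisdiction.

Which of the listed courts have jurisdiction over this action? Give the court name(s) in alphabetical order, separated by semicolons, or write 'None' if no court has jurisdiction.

The Wynmont Court of Common Pleas:
  (a) The plaintiff resides in Wynmont. However, the claim is a tort claim, so the 'unless' proviso supplies this condition. Met.
  (b) The operative events occurred in Selport, which satisfies one of the alternatives. Satisfied.
  (c) The amount in controversy is $53,750, within the $250,000 ceiling, which satisfies one of the alternatives. Met.
  (d) No defendant is a corporation; the amount in controversy is USD 53,750, below the 61,000 dollars floor; the claim is a tort claim, not a property claim — every alternative fails. The proviso offers no rescue either, since the defendant resides in Ravley, not Wynmont. Fails.
  → The court lacks jurisdiction.
The Civil Court of Selport:
  (a) The claim is a tort claim, not an employment claim; the claim does not concern real property — every alternative fails. The proviso rescues it, though: the operative events occurred in Selport. Condition met.
  (b) The plaintiff resides in Wynmont, which is not Istrow — that alternative is enough. Condition met.
  (c) The amount in controversy is $53,750, which meets the USD 5,000 floor, which satisfies one of the alternatives. Met.
  (d) No defendant is a corporation. Fails.
  (e) Mira Esparza resides in Ravley. And the carve-out is inapplicable — the defendant resides in Ravley, not Selport. Met.
  → No jurisdiction.
The Istrow Court of Common Pleas:
  (a) The amount in controversy is 53,750 dollars, which meets the $50,000 floor. Satisfied.
  (b) The claim is a tort claim, so one alternative holds. Met.
  (c) No defendant is a corporation. Fails.
  (d) The claim is a tort claim, not a property claim, which satisfies one of the alternatives. Condition met.
  → No jurisdiction.
The Istrow District Court:
  (a) The claim is a tort claim, not a consumer claim; the claim does not concern real property — no alternative holds. Fails.
  (b) No defendant is a corporation. But the amount in controversy is 53,750 dollars, which meets the USD 25,000 floor, and the 'unless' clause therefore excuses the requirement. Met.
  (c) The plaintiff resides in Wynmont, which is not Istrow — that alternative is enough. Condition met.
  (d) The claim is a tort claim, not a property claim, which satisfies one of the alternatives. Satisfied.
  → No jurisdiction.

None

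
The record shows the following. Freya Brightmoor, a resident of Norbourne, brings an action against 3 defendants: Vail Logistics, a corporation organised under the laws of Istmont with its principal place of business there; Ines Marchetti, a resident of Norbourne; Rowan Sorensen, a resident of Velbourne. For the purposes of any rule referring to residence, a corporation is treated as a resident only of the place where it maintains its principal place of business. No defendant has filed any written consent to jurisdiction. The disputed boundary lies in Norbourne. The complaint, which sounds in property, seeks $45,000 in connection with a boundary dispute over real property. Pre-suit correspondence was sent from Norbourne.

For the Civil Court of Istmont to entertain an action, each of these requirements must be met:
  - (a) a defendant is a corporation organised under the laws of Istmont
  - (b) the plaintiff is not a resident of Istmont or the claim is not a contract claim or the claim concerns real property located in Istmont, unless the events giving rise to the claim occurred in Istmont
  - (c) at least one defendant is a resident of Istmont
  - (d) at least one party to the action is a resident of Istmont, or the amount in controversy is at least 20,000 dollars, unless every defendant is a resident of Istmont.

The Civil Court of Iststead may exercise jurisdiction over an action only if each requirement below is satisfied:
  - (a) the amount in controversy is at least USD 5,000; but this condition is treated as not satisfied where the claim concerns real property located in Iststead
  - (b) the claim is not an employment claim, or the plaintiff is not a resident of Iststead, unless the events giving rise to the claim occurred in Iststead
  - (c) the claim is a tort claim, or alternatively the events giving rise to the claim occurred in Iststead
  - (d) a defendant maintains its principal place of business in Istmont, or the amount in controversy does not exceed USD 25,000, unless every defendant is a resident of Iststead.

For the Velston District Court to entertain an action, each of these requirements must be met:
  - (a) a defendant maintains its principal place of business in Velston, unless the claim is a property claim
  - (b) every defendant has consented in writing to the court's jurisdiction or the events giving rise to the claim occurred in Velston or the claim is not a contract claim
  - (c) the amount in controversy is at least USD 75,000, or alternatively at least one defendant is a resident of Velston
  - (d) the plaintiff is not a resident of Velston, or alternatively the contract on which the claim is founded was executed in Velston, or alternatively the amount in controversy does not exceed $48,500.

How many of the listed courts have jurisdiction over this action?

The Civil Court of Istmont:
  (a) Vail Logistics is organised under the laws of Istmont. Satisfied.
  (b) The plaintiff resides in Norbourne, which is not Istmont, so one alternative holds. Satisfied.
  (c) Vail Logistics resides in Istmont. Met.
  (d) Vail Logistics resides in Istmont, so one alternative holds. Condition met.
  → The court has jurisdiction.
The Civil Court of Iststead:
  (a) The amount in controversy is 45,000 dollars, which meets the USD 5,000 floor. The carve-out does not apply: the property lies in Norbourne, not Iststead. Met.
  (b) The claim is a property claim, not an employment claim, so one alternative holds. Condition met.
  (c) The claim is a property claim, not a tort claim; the operative events occurred in Norbourne, not Iststead — none of the alternatives is met. Not met.
  (d) Vail Logistics has its principal place of business in Istmont, so this disjunct is met. Satisfied.
  → No jurisdiction.
The Velston District Court:
  (a) The corporate defendant(s) have their principal place of business in Istmont, not Velston. But the claim is a property claim, and the 'unless' clause therefore excuses the requirement. Satisfied.
  (b) The claim is a property claim, not a contract claim, so this disjunct is met. Met.
  (c) The amount in controversy is $45,000, below the USD 75,000 floor; no defendant resides in Velston (they reside in Istmont, Norbourne, Velbourne) — no alternative holds. Fails.
  (d) The plaintiff resides in Norbourne, which is not Velston, so one alternative holds. Met.
  → At least one condition fails; no jurisdiction.
Courts with jurisdiction: the Civil Court of Istmont — 1 in total.

1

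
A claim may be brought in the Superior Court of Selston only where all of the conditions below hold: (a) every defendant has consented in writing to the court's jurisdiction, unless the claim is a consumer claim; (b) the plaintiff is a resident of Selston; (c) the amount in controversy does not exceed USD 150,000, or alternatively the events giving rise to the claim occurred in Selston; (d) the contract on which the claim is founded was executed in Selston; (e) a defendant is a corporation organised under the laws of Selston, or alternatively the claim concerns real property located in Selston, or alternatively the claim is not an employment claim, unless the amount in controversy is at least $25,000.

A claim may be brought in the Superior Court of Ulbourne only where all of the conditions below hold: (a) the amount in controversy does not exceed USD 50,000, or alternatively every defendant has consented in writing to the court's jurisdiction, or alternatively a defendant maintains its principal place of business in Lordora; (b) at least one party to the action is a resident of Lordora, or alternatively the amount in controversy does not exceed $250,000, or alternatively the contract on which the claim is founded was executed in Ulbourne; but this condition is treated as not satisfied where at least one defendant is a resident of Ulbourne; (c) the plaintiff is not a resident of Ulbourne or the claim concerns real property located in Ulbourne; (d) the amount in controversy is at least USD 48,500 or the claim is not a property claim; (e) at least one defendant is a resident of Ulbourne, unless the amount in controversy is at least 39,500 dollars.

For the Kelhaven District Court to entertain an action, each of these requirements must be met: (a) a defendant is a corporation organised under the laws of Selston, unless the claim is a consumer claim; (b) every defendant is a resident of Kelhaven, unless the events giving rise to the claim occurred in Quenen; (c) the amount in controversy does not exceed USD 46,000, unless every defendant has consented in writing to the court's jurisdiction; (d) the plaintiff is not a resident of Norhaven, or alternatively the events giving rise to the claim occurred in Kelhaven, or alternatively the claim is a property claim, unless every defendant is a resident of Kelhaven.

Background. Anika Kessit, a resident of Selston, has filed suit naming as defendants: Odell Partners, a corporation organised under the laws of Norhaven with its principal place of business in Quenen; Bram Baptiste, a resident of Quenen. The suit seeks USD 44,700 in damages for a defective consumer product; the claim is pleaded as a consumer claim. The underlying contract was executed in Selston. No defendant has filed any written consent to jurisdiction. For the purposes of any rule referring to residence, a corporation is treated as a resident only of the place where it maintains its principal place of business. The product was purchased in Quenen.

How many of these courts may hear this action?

3

The Superior Court of Selston:
  (a) No such written consent has been filed. But the claim is a consumer claim, and the 'unless' clause therefore excuses the requirement. Condition met.
  (b) The plaintiff resides in Selston. Condition met.
  (c) The amount in controversy is $44,700, within the $150,000 ceiling, so this disjunct is met. Met.
  (d) The contract was executed in Selston. Met.
  (e) The claim is a consumer claim, not an employment claim, so one alternative holds. Condition met.
  → The court has jurisdiction.
The Superior Court of Ulbourne:
  (a) The amount in controversy is USD 44,700, within the USD 50,000 ceiling, which satisfies one of the alternatives. Condition met.
  (b) The amount in controversy is $44,700, within the $250,000 ceiling, so this disjunct is met. And the carve-out is inapplicable — no defendant resides in Ulbourne (they reside in Quenen, Quenen). Condition met.
  (c) The plaintiff resides in Selston, which is not Ulbourne, so this disjunct is met. Satisfied.
  (d) The claim is a consumer claim, not a property claim, which satisfies one of the alternatives. Met.
  (e) No defendant resides in Ulbourne (they reside in Quenen, Quenen). The proviso rescues it, though: the amount in controversy is $44,700, which meets the 39,500 dollars floor. Condition met.
  → Jurisdiction lies.
The Kelhaven District Court:
  (a) The corporate defendant(s) are organised in Norhaven, not Selston. The proviso rescues it, though: the claim is a consumer claim. Met.
  (b) The defendants reside as follows — Odell Partners in Quenen, Bram Baptiste in Quenen — not all in Kelhaven. However, the operative events occurred in Quenen, so the 'unless' proviso supplies this condition. Satisfied.
  (c) The amount in controversy is $44,700, within the USD 46,000 ceiling. Met.
  (d) The plaintiff resides in Selston, which is not Norhaven, which satisfies one of the alternatives. Met.
  → The court has jurisdiction.
Courts with jurisdiction: the Superior Court of Selston, the Superior Court of Ulbourne, the Kelhaven District Court — 3 in total.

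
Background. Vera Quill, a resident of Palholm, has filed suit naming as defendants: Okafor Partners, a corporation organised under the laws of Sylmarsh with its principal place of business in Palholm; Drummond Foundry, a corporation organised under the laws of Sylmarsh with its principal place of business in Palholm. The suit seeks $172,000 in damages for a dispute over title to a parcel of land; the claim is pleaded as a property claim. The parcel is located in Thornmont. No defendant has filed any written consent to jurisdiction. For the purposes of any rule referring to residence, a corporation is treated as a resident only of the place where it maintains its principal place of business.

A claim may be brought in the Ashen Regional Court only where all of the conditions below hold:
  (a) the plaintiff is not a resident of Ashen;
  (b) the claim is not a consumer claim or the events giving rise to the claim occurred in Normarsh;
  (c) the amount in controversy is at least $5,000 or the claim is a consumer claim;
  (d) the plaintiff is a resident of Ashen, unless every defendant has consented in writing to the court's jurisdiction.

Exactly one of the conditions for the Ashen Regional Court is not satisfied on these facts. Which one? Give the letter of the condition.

(d)

The Ashen Regional Court:
  (a) The plaintiff resides in Palholm, which is not Ashen. Satisfied.
  (b) The claim is a property claim, not a consumer claim — that alternative is enough. Satisfied.
  (c) The amount in controversy is 172,000 dollars, which meets the 5,000 dollars floor, so one alternative holds. Condition met.
  (d) The plaintiff resides in Palholm, not Ashen. The proviso offers no rescue either, since no such written consent has been filed. Condition not met.
Only condition (d) fails.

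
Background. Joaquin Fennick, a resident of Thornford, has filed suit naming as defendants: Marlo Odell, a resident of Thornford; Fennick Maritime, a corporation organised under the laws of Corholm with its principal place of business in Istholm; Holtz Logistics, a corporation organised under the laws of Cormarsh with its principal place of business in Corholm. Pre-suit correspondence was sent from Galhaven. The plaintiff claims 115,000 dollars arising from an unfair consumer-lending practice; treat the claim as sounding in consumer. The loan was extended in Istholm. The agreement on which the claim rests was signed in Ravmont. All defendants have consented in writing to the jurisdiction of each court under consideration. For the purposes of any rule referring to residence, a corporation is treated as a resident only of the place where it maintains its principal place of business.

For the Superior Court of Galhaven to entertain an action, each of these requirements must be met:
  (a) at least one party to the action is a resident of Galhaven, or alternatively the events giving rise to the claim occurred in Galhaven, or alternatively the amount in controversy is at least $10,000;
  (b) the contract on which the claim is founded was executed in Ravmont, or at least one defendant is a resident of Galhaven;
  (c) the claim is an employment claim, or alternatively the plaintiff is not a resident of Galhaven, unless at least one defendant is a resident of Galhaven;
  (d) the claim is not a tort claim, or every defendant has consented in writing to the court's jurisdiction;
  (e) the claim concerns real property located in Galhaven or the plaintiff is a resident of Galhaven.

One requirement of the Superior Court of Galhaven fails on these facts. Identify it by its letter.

The Superior Court of Galhaven:
  (a) The amount in controversy is $115,000, which meets the 10,000 dollars floor, so one alternative holds. Satisfied.
  (b) The contract was executed in Ravmont, so one alternative holds. Satisfied.
  (c) The plaintiff resides in Thornford, which is not Galhaven, so one alternative holds. Met.
  (d) The claim is a consumer claim, not a tort claim, so this disjunct is met. Satisfied.
  (e) The claim does not concern real property; the plaintiff resides in Thornford, not Galhaven — every alternative fails. Not satisfied.
Only condition (e) fails.

(e)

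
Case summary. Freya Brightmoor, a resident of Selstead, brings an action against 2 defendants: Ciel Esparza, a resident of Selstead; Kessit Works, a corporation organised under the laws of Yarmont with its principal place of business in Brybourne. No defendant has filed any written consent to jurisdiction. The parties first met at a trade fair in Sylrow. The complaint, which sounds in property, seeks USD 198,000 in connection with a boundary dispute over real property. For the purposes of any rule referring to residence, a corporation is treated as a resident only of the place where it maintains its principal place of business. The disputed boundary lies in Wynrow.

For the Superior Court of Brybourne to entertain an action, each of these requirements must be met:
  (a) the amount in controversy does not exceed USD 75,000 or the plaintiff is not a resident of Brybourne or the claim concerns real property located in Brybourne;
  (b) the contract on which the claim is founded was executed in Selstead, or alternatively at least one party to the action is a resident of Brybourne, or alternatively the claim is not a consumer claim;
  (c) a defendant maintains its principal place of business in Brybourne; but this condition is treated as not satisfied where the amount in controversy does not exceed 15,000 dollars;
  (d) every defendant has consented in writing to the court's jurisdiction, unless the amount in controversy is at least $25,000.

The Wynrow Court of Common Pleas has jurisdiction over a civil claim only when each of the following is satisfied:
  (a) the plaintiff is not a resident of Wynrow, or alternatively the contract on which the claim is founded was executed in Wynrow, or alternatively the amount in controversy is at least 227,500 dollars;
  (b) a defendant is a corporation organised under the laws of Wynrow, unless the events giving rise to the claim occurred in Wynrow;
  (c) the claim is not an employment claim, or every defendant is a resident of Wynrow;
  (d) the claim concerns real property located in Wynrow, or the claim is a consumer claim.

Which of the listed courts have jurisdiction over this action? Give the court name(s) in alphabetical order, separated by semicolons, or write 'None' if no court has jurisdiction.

the Superior Court of Brybourne; the Wynrow Court of Common Pleas

The Superior Court of Brybourne:
  (a) The plaintiff resides in Selstead, which is not Brybourne, so this disjunct is met. Condition met.
  (b) Kessit Works resides in Brybourne, which satisfies one of the alternatives. Condition met.
  (c) Kessit Works has its principal place of business in Brybourne. The exception is not triggered, since the amount in controversy is 198,000 dollars, above the $15,000 ceiling. Satisfied.
  (d) No such written consent has been filed. But the amount in controversy is $198,000, which meets the $25,000 floor, and the 'unless' clause therefore excuses the requirement. Satisfied.
  → The court has jurisdiction.
The Wynrow Court of Common Pleas:
  (a) The plaintiff resides in Selstead, which is not Wynrow, so this disjunct is met. Satisfied.
  (b) The corporate defendant(s) are organised in Yarmont, not Wynrow. But the operative events occurred in Wynrow, and the 'unless' clause therefore excuses the requirement. Condition met.
  (c) The claim is a property claim, not an employment claim, so one alternative holds. Condition met.
  (d) The property lies in Wynrow, so one alternative holds. Met.
  → All conditions met; jurisdiction exists.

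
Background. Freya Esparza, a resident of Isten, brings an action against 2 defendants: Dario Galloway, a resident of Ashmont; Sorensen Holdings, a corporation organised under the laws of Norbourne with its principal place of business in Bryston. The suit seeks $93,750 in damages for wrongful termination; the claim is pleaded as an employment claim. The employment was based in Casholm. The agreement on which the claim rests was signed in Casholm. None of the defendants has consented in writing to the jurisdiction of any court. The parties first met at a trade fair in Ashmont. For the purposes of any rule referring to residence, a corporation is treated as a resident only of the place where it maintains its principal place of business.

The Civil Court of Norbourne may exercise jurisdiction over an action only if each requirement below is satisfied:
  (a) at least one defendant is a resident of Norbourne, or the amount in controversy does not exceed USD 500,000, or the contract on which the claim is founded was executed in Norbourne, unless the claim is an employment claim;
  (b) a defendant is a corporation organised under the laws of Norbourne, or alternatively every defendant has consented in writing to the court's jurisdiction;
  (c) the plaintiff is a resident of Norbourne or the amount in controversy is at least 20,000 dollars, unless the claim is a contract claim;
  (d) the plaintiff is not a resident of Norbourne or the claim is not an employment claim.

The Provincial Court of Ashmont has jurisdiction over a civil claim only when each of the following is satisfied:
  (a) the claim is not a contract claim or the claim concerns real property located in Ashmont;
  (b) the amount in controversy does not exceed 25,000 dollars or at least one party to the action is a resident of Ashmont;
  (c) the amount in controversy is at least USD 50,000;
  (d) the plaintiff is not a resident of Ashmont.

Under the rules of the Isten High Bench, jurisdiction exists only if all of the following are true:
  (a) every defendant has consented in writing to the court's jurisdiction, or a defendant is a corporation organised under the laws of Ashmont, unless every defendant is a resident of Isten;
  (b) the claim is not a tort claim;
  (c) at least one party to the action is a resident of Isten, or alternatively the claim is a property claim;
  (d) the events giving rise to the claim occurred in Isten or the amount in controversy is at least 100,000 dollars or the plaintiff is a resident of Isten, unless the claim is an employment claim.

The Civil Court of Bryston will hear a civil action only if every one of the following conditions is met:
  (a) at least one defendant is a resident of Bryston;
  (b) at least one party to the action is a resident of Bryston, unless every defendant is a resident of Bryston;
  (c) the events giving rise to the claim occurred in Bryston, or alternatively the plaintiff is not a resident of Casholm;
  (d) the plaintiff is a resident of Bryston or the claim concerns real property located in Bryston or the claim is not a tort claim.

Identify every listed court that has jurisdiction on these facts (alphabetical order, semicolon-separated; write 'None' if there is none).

The Civil Court of Norbourne:
  (a) The amount in controversy is 93,750 dollars, within the 500,000 dollars ceiling, so this disjunct is met. Satisfied.
  (b) Sorensen Holdings is organised under the laws of Norbourne, so this disjunct is met. Satisfied.
  (c) The amount in controversy is $93,750, which meets the $20,000 floor, so one alternative holds. Condition met.
  (d) The plaintiff resides in Isten, which is not Norbourne, so one alternative holds. Met.
  → All conditions met; jurisdiction exists.
The Provincial Court of Ashmont:
  (a) The claim is an employment claim, not a contract claim, so this disjunct is met. Condition met.
  (b) Dario Galloway resides in Ashmont, which satisfies one of the alternatives. Met.
  (c) The amount in controversy is USD 93,750, which meets the USD 50,000 floor. Condition met.
  (d) The plaintiff resides in Isten, which is not Ashmont. Condition met.
  → Every requirement is satisfied — jurisdiction.
The Isten High Bench:
  (a) No such written consent has been filed; the corporate defendant(s) are organised in Norbourne, not Ashmont — no alternative holds. Nor does the 'unless' clause help: the defendants reside as follows — Dario Galloway in Ashmont, Sorensen Holdings in Bryston — not all in Isten. Fails.
  (b) The claim is an employment claim, not a tort claim. Condition met.
  (c) Freya Esparza resides in Isten, so this disjunct is met. Satisfied.
  (d) The plaintiff resides in Isten, which satisfies one of the alternatives. Met.
  → The court lacks jurisdiction.
The Civil Court of Bryston:
  (a) Sorensen Holdings resides in Bryston. Met.
  (b) Sorensen Holdings resides in Bryston. Condition met.
  (c) The plaintiff resides in Isten, which is not Casholm, which satisfies one of the alternatives. Met.
  (d) The claim is an employment claim, not a tort claim, which satisfies one of the alternatives. Condition met.
  → Jurisdiction lies.

the Civil Court of Bryston; the Civil Court of Norbourne; the Provincial Court of Ashmont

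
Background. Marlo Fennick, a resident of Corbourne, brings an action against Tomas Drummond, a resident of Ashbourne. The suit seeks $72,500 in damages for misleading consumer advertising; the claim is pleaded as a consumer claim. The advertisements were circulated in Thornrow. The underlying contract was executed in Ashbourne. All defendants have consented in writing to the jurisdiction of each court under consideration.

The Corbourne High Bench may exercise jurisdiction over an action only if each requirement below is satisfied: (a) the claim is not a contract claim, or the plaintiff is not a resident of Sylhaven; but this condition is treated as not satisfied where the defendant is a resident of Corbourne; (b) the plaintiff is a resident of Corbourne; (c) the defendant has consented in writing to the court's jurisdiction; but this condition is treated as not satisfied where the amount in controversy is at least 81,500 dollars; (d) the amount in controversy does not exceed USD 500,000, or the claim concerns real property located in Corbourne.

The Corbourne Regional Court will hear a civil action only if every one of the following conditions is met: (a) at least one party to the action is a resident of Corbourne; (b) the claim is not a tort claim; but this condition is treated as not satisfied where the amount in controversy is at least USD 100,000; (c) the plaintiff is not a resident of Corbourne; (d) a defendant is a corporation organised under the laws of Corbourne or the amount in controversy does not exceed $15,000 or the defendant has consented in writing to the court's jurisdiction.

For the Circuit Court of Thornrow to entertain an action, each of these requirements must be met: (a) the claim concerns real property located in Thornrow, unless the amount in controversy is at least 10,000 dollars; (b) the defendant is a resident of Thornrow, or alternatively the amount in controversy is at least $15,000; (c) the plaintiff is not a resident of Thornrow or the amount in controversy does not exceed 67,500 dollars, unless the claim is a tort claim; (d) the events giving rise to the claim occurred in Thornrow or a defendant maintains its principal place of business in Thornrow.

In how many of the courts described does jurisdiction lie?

The Corbourne High Bench:
  (a) The claim is a consumer claim, not a contract claim — that alternative is enough. The carve-out does not apply: the defendant resides in Ashbourne, not Corbourne. Satisfied.
  (b) The plaintiff resides in Corbourne. Satisfied.
  (c) Every defendant has filed written consent. The carve-out does not apply: the amount in controversy is USD 72,500, below the 81,500 dollars floor. Met.
  (d) The amount in controversy is $72,500, within the USD 500,000 ceiling, so this disjunct is met. Met.
  → Jurisdiction lies.
The Corbourne Regional Court:
  (a) Marlo Fennick resides in Corbourne. Satisfied.
  (b) The claim is a consumer claim, not a tort claim. The exception is not triggered, since the amount in controversy is $72,500, below the USD 100,000 floor. Condition met.
  (c) The plaintiff resides in Corbourne. Not satisfied.
  (d) Every defendant has filed written consent, so one alternative holds. Satisfied.
  → At least one condition fails; no jurisdiction.
The Circuit Court of Thornrow:
  (a) The claim does not concern real property. But the amount in controversy is USD 72,500, which meets the USD 10,000 floor, and the 'unless' clause therefore excuses the requirement. Met.
  (b) The amount in controversy is 72,500 dollars, which meets the USD 15,000 floor, which satisfies one of the alternatives. Met.
  (c) The plaintiff resides in Corbourne, which is not Thornrow, so this disjunct is met. Condition met.
  (d) The operative events occurred in Thornrow, so this disjunct is met. Met.
  → Jurisdiction lies.
Courts with jurisdiction: the Corbourne High Bench, the Circuit Court of Thornrow — 2 in total.

2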